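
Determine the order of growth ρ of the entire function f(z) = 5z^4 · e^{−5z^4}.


M(r) = max_{|z|=r} |5|·|z|^4·|e^{−5z^4}| = 5·r^4 · e^{5r^4} (the factors attain their maxima compatibly on |z|=r). Then log M(r) = log 5 + 4·log r + 5r^4, dominated by the last term, so log log M(r) ~ 4·log r. The polynomial factor 5z^4 contributes only a log r term and does not affect the order. ρ = 4.
Therefore ρ = 4.

Order ρ = 4.


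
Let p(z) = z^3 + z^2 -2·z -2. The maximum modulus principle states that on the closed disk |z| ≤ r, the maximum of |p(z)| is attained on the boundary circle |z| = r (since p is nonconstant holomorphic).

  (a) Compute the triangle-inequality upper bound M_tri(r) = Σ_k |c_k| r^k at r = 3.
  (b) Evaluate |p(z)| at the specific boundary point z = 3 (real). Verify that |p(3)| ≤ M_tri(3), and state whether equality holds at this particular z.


Coefficients: c_0 = -2, c_1 = -2, c_2 = 1, c_3 = 1. Radius r = 3.
Part (a). Triangle bound: M_tri(r) = Σ_k |c_k| r^k
  = |-2|·3^0 + |-2|·3^1 + |1|·3^2 + |1|·3^3
  = 2 + 6 + 9 + 27 = 44.
This bounds M(r) := max_{|z|=r} |p(z)| from above; equality holds iff all terms c_k z^k can be made to align in phase at a single z on |z|=r.
Part (b). At z = 3 (real, on the circle |z| = r):
  p(3) = (-2)·3^0 + (-2)·3^1 + (1)·3^2 + (1)·3^3 = 28.
  |p(3)| = 28.
Check: |p(3)| = 28 ≤ 44 = M_tri(3). ✓ Equality does not hold at z = 3 (the coefficients have mixed signs, so the terms do not all align in phase there).

M_tri(3) = 44; |p(3)| = 28; equality at z=3: no.


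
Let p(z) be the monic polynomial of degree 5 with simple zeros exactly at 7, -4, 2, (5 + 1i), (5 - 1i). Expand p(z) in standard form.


The polynomial is p(z) = ∏_{α ∈ S} (z − α), where S = {7, -4, 2, (5 + 1i), (5 - 1i)}.
Expanding the product yields: p(z) = z^5 -15·z^4 + 54·z^3 + 146·z^2 -1132·z + 1456.
Note conjugate pairs combine to real quadratics: (z − (5+1i))(z − (5−1i)) = z² − 10z + 26.
The resulting polynomial has degree 5 and real coefficients as required.

p(z) = z^5 -15·z^4 + 54·z^3 + 146·z^2 -1132·z + 1456.


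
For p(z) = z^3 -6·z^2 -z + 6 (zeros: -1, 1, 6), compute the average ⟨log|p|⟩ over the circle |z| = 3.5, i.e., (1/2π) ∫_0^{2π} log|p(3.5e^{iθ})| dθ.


Zeros: -1, 1, 6; r = 3.5.
Inside |z| < r: -1, 1. Outside (|z| ≥ r): 6.
p(0) = 6, so log|p(0)| = log(6) = 1.7918.
Apply Jensen: I(r) = log|p(0)| + Σ_k log(r/|z_k|), summed over zeros inside |z| < r.
  log(r/|z_k|) for z_k = -1: log(3.5/1) = 1.2528
  log(r/|z_k|) for z_k = 1: log(3.5/1) = 1.2528
  Outside zeros (6) contribute nothing to the Jensen sum.
Sum over inside zeros: 2.5055.
I(r) = log|p(0)| + (inside sum) = 1.7918 + 2.5055 = 4.2973.
Note: since some zeros are outside |z| ≤ r, the simplified n·log(r) form does NOT apply — only the inside zeros contribute.

I(r) ≈ 4.2973.


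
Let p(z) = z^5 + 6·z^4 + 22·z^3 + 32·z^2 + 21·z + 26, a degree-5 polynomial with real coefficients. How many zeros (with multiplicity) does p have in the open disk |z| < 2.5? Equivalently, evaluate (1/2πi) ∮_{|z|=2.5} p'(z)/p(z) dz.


The zeros of p are: -2, (-2 + 3i), (-2 - 3i), (0 + 1i), (0 - 1i).
Their magnitudes are: 2, 3.606, 3.606, 1, 1.
Zeros with |z| < R = 2.5: -2, (0 + 1i), (0 - 1i).
Count = 3.
By the argument principle, (1/2πi) ∮_{|z|=R} p'(z)/p(z) dz equals exactly this count.

Number of zeros inside |z| < 2.5: 3.


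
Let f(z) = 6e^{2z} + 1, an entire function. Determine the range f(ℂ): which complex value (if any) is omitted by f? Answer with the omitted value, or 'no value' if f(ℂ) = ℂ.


Little Picard bounds the complement of f(ℂ) to at most one point.
e^{2z} is never zero on ℂ, so 6·e^{2z} takes every value in ℂ ∖ {0}. Adding 1 shifts the range to ℂ ∖ {1}. Thus f omits exactly the value 1.

Omitted value: 1.


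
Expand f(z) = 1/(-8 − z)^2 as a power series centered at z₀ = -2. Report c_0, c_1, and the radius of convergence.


Let w = z − z₀, so z = z₀ + w.
Then -8 − z = -8 − (z₀ + w) = (-8 − z₀) − w = -6 − w.
f(z) = 1/(-6 − w)^2 = (1/(-6)^2) · (1 − w/(-6))^{−2}.
By the binomial series (1−u)^{−2} = Σ_{n≥0} C(n+1, 1) u^n for |u|<1, with u = w/(-6):
  c_n = C(n+1, 1) / (-6)^(n+2).
  c_0 = 1/(-6)^2 = 1/36.
  c_1 = 2/(-6)^3 = -1/108.
The series is valid for |w/d| < 1, i.e. |z − z₀| < |d|.
Radius of convergence: R = |-8 − z₀| = |-6| = 6 (distance from z₀ to the singularity z = -8).

c_0 = 1/36, c_1 = -1/108; R = 6.


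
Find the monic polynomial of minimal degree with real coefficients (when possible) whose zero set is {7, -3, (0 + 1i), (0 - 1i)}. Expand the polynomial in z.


The polynomial is p(z) = ∏_{α ∈ S} (z − α), where S = {7, -3, (0 + 1i), (0 - 1i)}.
Expanding the product yields: p(z) = z^4 -4·z^3 -20·z^2 -4·z -21.
Note conjugate pairs combine to real quadratics: (z − (0+1i))(z − (0−1i)) = z² + 1.
The resulting polynomial has degree 4 and real coefficients as required.

p(z) = z^4 -4·z^3 -20·z^2 -4·z -21.


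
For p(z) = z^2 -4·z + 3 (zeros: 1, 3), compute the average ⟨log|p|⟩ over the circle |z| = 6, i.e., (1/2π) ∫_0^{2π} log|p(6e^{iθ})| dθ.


Zeros: 1, 3; r = 6.
Inside |z| < r: 1, 3. Outside (|z| ≥ r): ∅.
p(0) = 3, so log|p(0)| = log(3) = 1.0986.
Apply Jensen: I(r) = log|p(0)| + Σ_k log(r/|z_k|), summed over zeros inside |z| < r.
  log(r/|z_k|) for z_k = 1: log(6/1) = 1.7918
  log(r/|z_k|) for z_k = 3: log(6/3) = 0.6931
Sum over inside zeros: 2.4849.
I(r) = log|p(0)| + (inside sum) = 1.0986 + 2.4849 = 3.5835.
Closed form (all zeros inside, monic): I(r) = n·log(r) = 2·log(6) = 3.5835. ✓

I(r) ≈ 3.5835.


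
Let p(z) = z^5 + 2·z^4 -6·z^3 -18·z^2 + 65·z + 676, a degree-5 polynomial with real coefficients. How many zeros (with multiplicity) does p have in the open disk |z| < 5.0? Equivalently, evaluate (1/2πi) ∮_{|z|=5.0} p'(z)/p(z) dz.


The zeros of p are: -4, (-2 + 3i), (-2 - 3i), (3 + 2i), (3 - 2i).
Their magnitudes are: 4, 3.606, 3.606, 3.606, 3.606.
Zeros with |z| < R = 5.0: -4, (-2 + 3i), (-2 - 3i), (3 + 2i), (3 - 2i).
Count = 5.
By the argument principle, (1/2πi) ∮_{|z|=R} p'(z)/p(z) dz equals exactly this count.

Number of zeros inside |z| < 5.0: 5.


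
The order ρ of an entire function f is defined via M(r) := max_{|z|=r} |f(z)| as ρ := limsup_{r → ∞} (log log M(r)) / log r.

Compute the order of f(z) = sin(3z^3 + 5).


Write sin(w) = (e^{iw} ± e^{−iw})/(2 or 2i), so |sin(w)| ≤ e^{|w|}. With w = 3z^3 + 5, |w| ≤ 3r^3 + 5 on |z|=r, giving M(r) ≤ e^{3r^3 + 5} and ρ ≤ 3. For the lower bound, choose z on |z|=r with 3z^3 purely imaginary of modulus 3r^3; then |sin(3z^3 + 5)| grows like e^{3r^3}/2, so ρ ≥ 3. Hence ρ = 3.
Therefore ρ = 3.

Order ρ = 3.


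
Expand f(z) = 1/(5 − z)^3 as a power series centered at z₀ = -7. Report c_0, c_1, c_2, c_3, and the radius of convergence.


Let w = z − z₀, so z = z₀ + w.
Then 5 − z = 5 − (z₀ + w) = (5 − z₀) − w = 12 − w.
f(z) = 1/(12 − w)^3 = (1/(12)^3) · (1 − w/(12))^{−3}.
By the binomial series (1−u)^{−3} = Σ_{n≥0} C(n+2, 2) u^n for |u|<1, with u = w/(12):
  c_n = C(n+2, 2) / (12)^(n+3).
  c_0 = 1/(12)^3 = 1/1728.
  c_1 = 3/(12)^4 = 1/6912.
  c_2 = 6/(12)^5 = 1/41472.
  c_3 = 10/(12)^6 = 5/1492992.
The series is valid for |w/d| < 1, i.e. |z − z₀| < |d|.
Radius of convergence: R = |5 − z₀| = |12| = 12 (distance from z₀ to the singularity z = 5).

c_0 = 1/1728, c_1 = 1/6912, c_2 = 1/41472, c_3 = 5/1492992; R = 12.


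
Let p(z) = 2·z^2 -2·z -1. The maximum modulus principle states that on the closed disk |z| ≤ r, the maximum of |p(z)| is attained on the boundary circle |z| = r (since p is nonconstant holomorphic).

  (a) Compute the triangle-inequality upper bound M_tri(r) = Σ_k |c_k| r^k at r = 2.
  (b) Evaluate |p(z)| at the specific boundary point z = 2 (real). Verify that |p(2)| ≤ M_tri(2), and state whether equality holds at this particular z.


Coefficients: c_0 = -1, c_1 = -2, c_2 = 2. Radius r = 2.
Part (a). Triangle bound: M_tri(r) = Σ_k |c_k| r^k
  = |-1|·2^0 + |-2|·2^1 + |2|·2^2
  = 1 + 4 + 8 = 13.
This bounds M(r) := max_{|z|=r} |p(z)| from above; equality holds iff all terms c_k z^k can be made to align in phase at a single z on |z|=r.
Part (b). At z = 2 (real, on the circle |z| = r):
  p(2) = (-1)·2^0 + (-2)·2^1 + (2)·2^2 = 3.
  |p(2)| = 3.
Check: |p(2)| = 3 ≤ 13 = M_tri(2). ✓ Equality does not hold at z = 2 (the coefficients have mixed signs, so the terms do not all align in phase there).

M_tri(2) = 13; |p(2)| = 3; equality at z=2: no.


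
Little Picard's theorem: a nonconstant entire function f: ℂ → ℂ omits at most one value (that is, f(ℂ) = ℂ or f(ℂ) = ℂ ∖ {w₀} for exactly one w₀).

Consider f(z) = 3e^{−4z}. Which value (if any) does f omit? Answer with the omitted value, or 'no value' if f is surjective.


Little Picard bounds the complement of f(ℂ) to at most one point.
e^{−4z} is never zero on ℂ, so 3·e^{−4z} takes every value in ℂ ∖ {0}. Adding 0 shifts the range to ℂ ∖ {0}. Thus f omits exactly the value 0.

Omitted value: 0.


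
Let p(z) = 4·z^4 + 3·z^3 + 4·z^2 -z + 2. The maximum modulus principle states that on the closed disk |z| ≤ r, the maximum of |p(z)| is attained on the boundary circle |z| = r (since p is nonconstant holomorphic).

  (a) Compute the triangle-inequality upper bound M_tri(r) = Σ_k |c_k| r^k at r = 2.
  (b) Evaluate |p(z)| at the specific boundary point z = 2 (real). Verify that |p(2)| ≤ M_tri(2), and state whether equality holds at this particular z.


Coefficients: c_0 = 2, c_1 = -1, c_2 = 4, c_3 = 3, c_4 = 4. Radius r = 2.
Part (a). Triangle bound: M_tri(r) = Σ_k |c_k| r^k
  = |2|·2^0 + |-1|·2^1 + |4|·2^2 + |3|·2^3 + |4|·2^4
  = 2 + 2 + 16 + 24 + 64 = 108.
This bounds M(r) := max_{|z|=r} |p(z)| from above; equality holds iff all terms c_k z^k can be made to align in phase at a single z on |z|=r.
Part (b). At z = 2 (real, on the circle |z| = r):
  p(2) = (2)·2^0 + (-1)·2^1 + (4)·2^2 + (3)·2^3 + (4)·2^4 = 104.
  |p(2)| = 104.
Check: |p(2)| = 104 ≤ 108 = M_tri(2). ✓ Equality does not hold at z = 2 (the coefficients have mixed signs, so the terms do not all align in phase there).

M_tri(2) = 108; |p(2)| = 104; equality at z=2: no.


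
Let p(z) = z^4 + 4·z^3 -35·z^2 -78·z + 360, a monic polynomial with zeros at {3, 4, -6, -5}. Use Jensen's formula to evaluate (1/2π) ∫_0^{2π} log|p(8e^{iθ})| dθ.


Zeros: -6, -5, 3, 4; r = 8.
Inside |z| < r: -6, -5, 3, 4. Outside (|z| ≥ r): ∅.
p(0) = 360, so log|p(0)| = log(360) = 5.8861.
Apply Jensen: I(r) = log|p(0)| + Σ_k log(r/|z_k|), summed over zeros inside |z| < r.
  log(r/|z_k|) for z_k = 3: log(8/3) = 0.9808
  log(r/|z_k|) for z_k = 4: log(8/4) = 0.6931
  log(r/|z_k|) for z_k = -6: log(8/6) = 0.2877
  log(r/|z_k|) for z_k = -5: log(8/5) = 0.4700
Sum over inside zeros: 2.4317.
I(r) = log|p(0)| + (inside sum) = 5.8861 + 2.4317 = 8.3178.
Closed form (all zeros inside, monic): I(r) = n·log(r) = 4·log(8) = 8.3178. ✓

I(r) ≈ 8.3178.


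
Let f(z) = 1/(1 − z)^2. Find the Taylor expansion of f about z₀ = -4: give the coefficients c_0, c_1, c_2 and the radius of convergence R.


Let w = z − z₀, so z = z₀ + w.
Then 1 − z = 1 − (z₀ + w) = (1 − z₀) − w = 5 − w.
f(z) = 1/(5 − w)^2 = (1/(5)^2) · (1 − w/(5))^{−2}.
By the binomial series (1−u)^{−2} = Σ_{n≥0} C(n+1, 1) u^n for |u|<1, with u = w/(5):
  c_n = C(n+1, 1) / (5)^(n+2).
  c_0 = 1/(5)^2 = 1/25.
  c_1 = 2/(5)^3 = 2/125.
  c_2 = 3/(5)^4 = 3/625.
The series is valid for |w/d| < 1, i.e. |z − z₀| < |d|.
Radius of convergence: R = |1 − z₀| = |5| = 5 (distance from z₀ to the singularity z = 1).

c_0 = 1/25, c_1 = 2/125, c_2 = 3/625; R = 5.


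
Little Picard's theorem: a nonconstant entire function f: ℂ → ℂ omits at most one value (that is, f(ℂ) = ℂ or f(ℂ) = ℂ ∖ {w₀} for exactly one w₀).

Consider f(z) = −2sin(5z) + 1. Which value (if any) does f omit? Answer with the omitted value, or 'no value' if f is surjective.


Little Picard bounds the complement of f(ℂ) to at most one point.
sin is entire and surjective onto ℂ: for every w ∈ ℂ, sin(ζ) = w has a solution ζ ∈ ℂ (e.g., via the complex inverse arcsin). With ζ = 5z this gives z = ζ/(5). Then -2·sin(5z) takes every value in -2·ℂ = ℂ, and adding 1 is a bijection of ℂ. So f is surjective and omits no value. (Note: only on the real line is sin bounded by [−1, 1].)

Omitted value: no value.


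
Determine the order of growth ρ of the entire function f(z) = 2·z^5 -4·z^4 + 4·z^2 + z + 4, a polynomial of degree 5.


|f(z)| ≤ Σ|c_k|·r^k = O(r^5) as r → ∞. Polynomial growth is O(e^{r^ε}) for every ε > 0 (since r^5/e^{r^ε} → 0), so ρ ≤ ε for all ε > 0, i.e. ρ = 0. Every nonconstant polynomial has order 0.
Therefore ρ = 0.

Order ρ = 0.


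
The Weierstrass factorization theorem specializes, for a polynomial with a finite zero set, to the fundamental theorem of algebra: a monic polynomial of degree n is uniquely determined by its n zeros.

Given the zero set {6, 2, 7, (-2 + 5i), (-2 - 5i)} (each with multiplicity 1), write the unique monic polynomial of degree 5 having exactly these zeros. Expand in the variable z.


The polynomial is p(z) = ∏_{α ∈ S} (z − α), where S = {6, 2, 7, (-2 + 5i), (-2 - 5i)}.
Expanding the product yields: p(z) = z^5 -11·z^4 + 37·z^3 -247·z^2 + 1636·z -2436.
Note conjugate pairs combine to real quadratics: (z − (-2+5i))(z − (-2−5i)) = z² + 4z + 29.
The resulting polynomial has degree 5 and real coefficients as required.

p(z) = z^5 -11·z^4 + 37·z^3 -247·z^2 + 1636·z -2436.


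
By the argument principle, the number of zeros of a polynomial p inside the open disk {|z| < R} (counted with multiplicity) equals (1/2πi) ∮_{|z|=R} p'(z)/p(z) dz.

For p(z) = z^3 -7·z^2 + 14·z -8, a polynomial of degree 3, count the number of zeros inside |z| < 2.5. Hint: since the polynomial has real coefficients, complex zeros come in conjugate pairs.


The zeros of p are: 2, 4, 1.
Their magnitudes are: 2, 4, 1.
Zeros with |z| < R = 2.5: 2, 1.
Count = 2.
By the argument principle, (1/2πi) ∮_{|z|=R} p'(z)/p(z) dz equals exactly this count.

Number of zeros inside |z| < 2.5: 2.


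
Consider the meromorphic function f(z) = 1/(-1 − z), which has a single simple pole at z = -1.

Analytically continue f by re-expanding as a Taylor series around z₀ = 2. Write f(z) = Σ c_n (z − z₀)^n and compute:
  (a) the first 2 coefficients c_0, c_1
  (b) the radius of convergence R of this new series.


Let w = z − z₀, so z = z₀ + w.
Then -1 − z = -1 − (z₀ + w) = (-1 − z₀) − w = -3 − w.
f(z) = 1/(-3 − w) = (1/(-3)) · 1/(1 − w/(-3)) = Σ_{n≥0} w^n / (-3)^(n+1).
So c_n = 1/(-3)^(n+1):
  c_0 = 1/(-3)^1 = -1/3.
  c_1 = 1/(-3)^2 = 1/9.
The series is valid for |w/d| < 1, i.e. |z − z₀| < |d|.
Radius of convergence: R = |-1 − z₀| = |-3| = 3 (distance from z₀ to the singularity z = -1).

c_0 = -1/3, c_1 = 1/9; R = 3.


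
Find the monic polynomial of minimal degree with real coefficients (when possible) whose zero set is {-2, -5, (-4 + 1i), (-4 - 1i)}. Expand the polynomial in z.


The polynomial is p(z) = ∏_{α ∈ S} (z − α), where S = {-2, -5, (-4 + 1i), (-4 - 1i)}.
Expanding the product yields: p(z) = z^4 + 15·z^3 + 83·z^2 + 199·z + 170.
Note conjugate pairs combine to real quadratics: (z − (-4+1i))(z − (-4−1i)) = z² + 8z + 17.
The resulting polynomial has degree 4 and real coefficients as required.

p(z) = z^4 + 15·z^3 + 83·z^2 + 199·z + 170.


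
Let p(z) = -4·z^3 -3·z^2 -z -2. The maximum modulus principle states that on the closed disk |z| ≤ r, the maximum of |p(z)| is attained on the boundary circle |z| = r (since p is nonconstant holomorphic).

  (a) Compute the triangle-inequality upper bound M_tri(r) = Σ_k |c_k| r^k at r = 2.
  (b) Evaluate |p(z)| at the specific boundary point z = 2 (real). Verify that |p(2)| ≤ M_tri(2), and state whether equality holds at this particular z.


Coefficients: c_0 = -2, c_1 = -1, c_2 = -3, c_3 = -4. Radius r = 2.
Part (a). Triangle bound: M_tri(r) = Σ_k |c_k| r^k
  = |-2|·2^0 + |-1|·2^1 + |-3|·2^2 + |-4|·2^3
  = 2 + 2 + 12 + 32 = 48.
This bounds M(r) := max_{|z|=r} |p(z)| from above; equality holds iff all terms c_k z^k can be made to align in phase at a single z on |z|=r.
Part (b). At z = 2 (real, on the circle |z| = r):
  p(2) = (-2)·2^0 + (-1)·2^1 + (-3)·2^2 + (-4)·2^3 = -48.
  |p(2)| = 48.
Since all nonzero coefficients share the same sign, |p(2)| = 48 = M_tri(2); the triangle bound is attained at z = 2, so in fact M(r) = 48.

M_tri(2) = 48; |p(2)| = 48; equality at z=2: yes.


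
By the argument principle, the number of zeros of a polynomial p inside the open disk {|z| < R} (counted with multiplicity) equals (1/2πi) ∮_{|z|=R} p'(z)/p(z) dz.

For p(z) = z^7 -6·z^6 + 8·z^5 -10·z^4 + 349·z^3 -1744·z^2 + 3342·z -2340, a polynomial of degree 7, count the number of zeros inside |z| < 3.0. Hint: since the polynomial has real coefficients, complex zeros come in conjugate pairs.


The zeros of p are: (3 + 2i), (3 - 2i), 2, (2 + 1i), (2 - 1i), (-3 + 3i), (-3 - 3i).
Their magnitudes are: 3.606, 3.606, 2, 2.236, 2.236, 4.243, 4.243.
Zeros with |z| < R = 3.0: 2, (2 + 1i), (2 - 1i).
Count = 3.
By the argument principle, (1/2πi) ∮_{|z|=R} p'(z)/p(z) dz equals exactly this count.

Number of zeros inside |z| < 3.0: 3.


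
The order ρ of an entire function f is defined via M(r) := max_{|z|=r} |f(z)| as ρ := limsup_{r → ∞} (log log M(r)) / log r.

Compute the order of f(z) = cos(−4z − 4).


cos(w) is a linear combination of e^{iw} and e^{−iw} (or e^w, e^{−w} in the hyperbolic case), so |cos(w)| ≤ e^{|w|}. With w = −4z − 4, |w| ≤ 4|z| + 4 = 4r + 4 on |z| = r, giving M(r) ≤ e^{4r + 4}, so ρ ≤ 1. On a suitable ray (z = it for sin/cos; z = t for sinh/cosh, t real → ∞), |cos(−4z − 4)| grows like e^{4|t|}/2, so ρ ≥ 1. Hence ρ = 1.
Therefore ρ = 1.

Order ρ = 1.


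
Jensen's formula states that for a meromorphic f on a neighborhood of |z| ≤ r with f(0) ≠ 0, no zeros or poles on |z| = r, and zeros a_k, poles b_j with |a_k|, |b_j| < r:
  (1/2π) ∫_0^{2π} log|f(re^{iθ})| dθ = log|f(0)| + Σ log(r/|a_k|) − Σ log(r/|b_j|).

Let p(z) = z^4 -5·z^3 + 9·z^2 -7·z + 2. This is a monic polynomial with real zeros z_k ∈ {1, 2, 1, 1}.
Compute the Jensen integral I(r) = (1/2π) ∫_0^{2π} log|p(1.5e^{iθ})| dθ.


Zeros: 1, 1, 1, 2; r = 1.5.
Inside |z| < r: 1, 1, 1. Outside (|z| ≥ r): 2.
p(0) = 2, so log|p(0)| = log(2) = 0.6931.
Apply Jensen: I(r) = log|p(0)| + Σ_k log(r/|z_k|), summed over zeros inside |z| < r.
  log(r/|z_k|) for z_k = 1: log(1.5/1) = 0.4055
  log(r/|z_k|) for z_k = 1: log(1.5/1) = 0.4055
  log(r/|z_k|) for z_k = 1: log(1.5/1) = 0.4055
  Outside zeros (2) contribute nothing to the Jensen sum.
Sum over inside zeros: 1.2164.
I(r) = log|p(0)| + (inside sum) = 0.6931 + 1.2164 = 1.9095.
Note: since some zeros are outside |z| ≤ r, the simplified n·log(r) form does NOT apply — only the inside zeros contribute.

I(r) ≈ 1.9095.


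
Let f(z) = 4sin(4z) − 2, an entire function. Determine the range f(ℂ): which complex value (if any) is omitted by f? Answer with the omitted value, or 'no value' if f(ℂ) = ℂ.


Little Picard bounds the complement of f(ℂ) to at most one point.
sin is entire and surjective onto ℂ: for every w ∈ ℂ, sin(ζ) = w has a solution ζ ∈ ℂ (e.g., via the complex inverse arcsin). With ζ = 4z this gives z = ζ/(4). Then 4·sin(4z) takes every value in 4·ℂ = ℂ, and adding -2 is a bijection of ℂ. So f is surjective and omits no value. (Note: only on the real line is sin bounded by [−1, 1].)

Omitted value: no value.


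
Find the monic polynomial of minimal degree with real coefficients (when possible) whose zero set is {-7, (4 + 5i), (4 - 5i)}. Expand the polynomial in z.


The polynomial is p(z) = ∏_{α ∈ S} (z − α), where S = {-7, (4 + 5i), (4 - 5i)}.
Expanding the product yields: p(z) = z^3 -z^2 -15·z + 287.
Note conjugate pairs combine to real quadratics: (z − (4+5i))(z − (4−5i)) = z² − 8z + 41.
The resulting polynomial has degree 3 and real coefficients as required.

p(z) = z^3 -z^2 -15·z + 287.


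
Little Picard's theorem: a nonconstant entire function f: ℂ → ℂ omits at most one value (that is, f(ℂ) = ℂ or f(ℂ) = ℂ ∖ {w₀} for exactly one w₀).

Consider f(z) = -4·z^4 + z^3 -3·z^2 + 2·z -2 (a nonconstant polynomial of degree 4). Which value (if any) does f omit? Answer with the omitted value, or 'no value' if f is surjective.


Little Picard bounds the complement of f(ℂ) to at most one point.
For every w ∈ ℂ, the equation p(z) − w = 0 is a nonconstant polynomial in z and hence has at least one root by the fundamental theorem of algebra. So p is surjective onto ℂ, omitting no value.

Omitted value: no value.


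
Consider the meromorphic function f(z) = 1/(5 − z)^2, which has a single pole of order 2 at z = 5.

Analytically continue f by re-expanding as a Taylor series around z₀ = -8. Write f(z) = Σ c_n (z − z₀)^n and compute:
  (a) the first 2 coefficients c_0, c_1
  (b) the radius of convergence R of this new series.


Let w = z − z₀, so z = z₀ + w.
Then 5 − z = 5 − (z₀ + w) = (5 − z₀) − w = 13 − w.
f(z) = 1/(13 − w)^2 = (1/(13)^2) · (1 − w/(13))^{−2}.
By the binomial series (1−u)^{−2} = Σ_{n≥0} C(n+1, 1) u^n for |u|<1, with u = w/(13):
  c_n = C(n+1, 1) / (13)^(n+2).
  c_0 = 1/(13)^2 = 1/169.
  c_1 = 2/(13)^3 = 2/2197.
The series is valid for |w/d| < 1, i.e. |z − z₀| < |d|.
Radius of convergence: R = |5 − z₀| = |13| = 13 (distance from z₀ to the singularity z = 5).

c_0 = 1/169, c_1 = 2/2197; R = 13.


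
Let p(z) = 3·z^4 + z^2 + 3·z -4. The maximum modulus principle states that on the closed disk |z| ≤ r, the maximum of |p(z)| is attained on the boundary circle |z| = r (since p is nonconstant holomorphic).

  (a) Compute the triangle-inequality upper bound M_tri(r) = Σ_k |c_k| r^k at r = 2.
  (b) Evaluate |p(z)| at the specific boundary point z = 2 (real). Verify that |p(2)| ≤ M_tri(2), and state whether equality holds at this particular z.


Coefficients: c_0 = -4, c_1 = 3, c_2 = 1, c_3 = 0, c_4 = 3. Radius r = 2.
Part (a). Triangle bound: M_tri(r) = Σ_k |c_k| r^k
  = |-4|·2^0 + |3|·2^1 + |1|·2^2 + |0|·2^3 + |3|·2^4
  = 4 + 6 + 4 + 0 + 48 = 62.
This bounds M(r) := max_{|z|=r} |p(z)| from above; equality holds iff all terms c_k z^k can be made to align in phase at a single z on |z|=r.
Part (b). At z = 2 (real, on the circle |z| = r):
  p(2) = (-4)·2^0 + (3)·2^1 + (1)·2^2 + (0)·2^3 + (3)·2^4 = 54.
  |p(2)| = 54.
Check: |p(2)| = 54 ≤ 62 = M_tri(2). ✓ Equality does not hold at z = 2 (the coefficients have mixed signs, so the terms do not all align in phase there).

M_tri(2) = 62; |p(2)| = 54; equality at z=2: no.


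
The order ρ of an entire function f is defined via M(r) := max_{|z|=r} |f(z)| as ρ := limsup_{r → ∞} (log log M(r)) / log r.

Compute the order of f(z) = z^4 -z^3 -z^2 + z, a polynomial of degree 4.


|f(z)| ≤ Σ|c_k|·r^k = O(r^4) as r → ∞. Polynomial growth is O(e^{r^ε}) for every ε > 0 (since r^4/e^{r^ε} → 0), so ρ ≤ ε for all ε > 0, i.e. ρ = 0. Every nonconstant polynomial has order 0.
Therefore ρ = 0.

Order ρ = 0.


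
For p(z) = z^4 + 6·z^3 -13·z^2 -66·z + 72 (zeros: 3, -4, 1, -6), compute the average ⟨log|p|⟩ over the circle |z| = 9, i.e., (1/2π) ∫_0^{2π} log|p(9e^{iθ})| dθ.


Zeros: -6, -4, 1, 3; r = 9.
Inside |z| < r: -6, -4, 1, 3. Outside (|z| ≥ r): ∅.
p(0) = 72, so log|p(0)| = log(72) = 4.2767.
Apply Jensen: I(r) = log|p(0)| + Σ_k log(r/|z_k|), summed over zeros inside |z| < r.
  log(r/|z_k|) for z_k = 3: log(9/3) = 1.0986
  log(r/|z_k|) for z_k = -4: log(9/4) = 0.8109
  log(r/|z_k|) for z_k = 1: log(9/1) = 2.1972
  log(r/|z_k|) for z_k = -6: log(9/6) = 0.4055
Sum over inside zeros: 4.5122.
I(r) = log|p(0)| + (inside sum) = 4.2767 + 4.5122 = 8.7889.
Closed form (all zeros inside, monic): I(r) = n·log(r) = 4·log(9) = 8.7889. ✓

I(r) ≈ 8.7889.


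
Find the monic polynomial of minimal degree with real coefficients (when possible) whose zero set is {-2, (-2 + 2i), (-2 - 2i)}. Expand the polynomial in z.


The polynomial is p(z) = ∏_{α ∈ S} (z − α), where S = {-2, (-2 + 2i), (-2 - 2i)}.
Expanding the product yields: p(z) = z^3 + 6·z^2 + 16·z + 16.
Note conjugate pairs combine to real quadratics: (z − (-2+2i))(z − (-2−2i)) = z² + 4z + 8.
The resulting polynomial has degree 3 and real coefficients as required.

p(z) = z^3 + 6·z^2 + 16·z + 16.


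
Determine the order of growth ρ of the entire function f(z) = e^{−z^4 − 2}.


|e^{−z^4 − 2}| = e^{Re(-1·z^4) + -2} ≤ e^{1|z|^4 + -2} = e^{1r^4 + -2} on |z| = r, so ρ ≤ 4. Choosing z on |z|=r so that -1·z^4 is real positive (always possible by picking arg z appropriately) gives |f(z)| = e^{1r^4 + -2}, matching the bound. The additive constant -2 does not affect log log M(r) ~ 4·log r. Hence ρ = 4.
Therefore ρ = 4.

Order ρ = 4.


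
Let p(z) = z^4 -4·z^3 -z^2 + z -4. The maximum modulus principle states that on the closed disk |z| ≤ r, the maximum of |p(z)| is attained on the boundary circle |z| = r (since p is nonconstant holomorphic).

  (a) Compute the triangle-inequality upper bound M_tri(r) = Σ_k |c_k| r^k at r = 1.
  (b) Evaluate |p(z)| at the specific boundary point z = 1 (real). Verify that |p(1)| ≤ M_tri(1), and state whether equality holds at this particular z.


Coefficients: c_0 = -4, c_1 = 1, c_2 = -1, c_3 = -4, c_4 = 1. Radius r = 1.
Part (a). Triangle bound: M_tri(r) = Σ_k |c_k| r^k
  = |-4|·1^0 + |1|·1^1 + |-1|·1^2 + |-4|·1^3 + |1|·1^4
  = 4 + 1 + 1 + 4 + 1 = 11.
This bounds M(r) := max_{|z|=r} |p(z)| from above; equality holds iff all terms c_k z^k can be made to align in phase at a single z on |z|=r.
Part (b). At z = 1 (real, on the circle |z| = r):
  p(1) = (-4)·1^0 + (1)·1^1 + (-1)·1^2 + (-4)·1^3 + (1)·1^4 = -7.
  |p(1)| = 7.
Check: |p(1)| = 7 ≤ 11 = M_tri(1). ✓ Equality does not hold at z = 1 (the coefficients have mixed signs, so the terms do not all align in phase there).

M_tri(1) = 11; |p(1)| = 7; equality at z=1: no.


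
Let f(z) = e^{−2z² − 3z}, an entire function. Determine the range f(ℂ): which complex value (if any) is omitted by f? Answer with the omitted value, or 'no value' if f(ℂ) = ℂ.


Little Picard bounds the complement of f(ℂ) to at most one point.
The exponent g(z) = −2z² − 3z is a nonconstant polynomial, hence surjective onto ℂ. So e^{g(z)} takes every value in {e^w : w ∈ ℂ} = ℂ ∖ {0}. Adding 0 shifts the range to ℂ ∖ {0}. f omits exactly 0.

Omitted value: 0.


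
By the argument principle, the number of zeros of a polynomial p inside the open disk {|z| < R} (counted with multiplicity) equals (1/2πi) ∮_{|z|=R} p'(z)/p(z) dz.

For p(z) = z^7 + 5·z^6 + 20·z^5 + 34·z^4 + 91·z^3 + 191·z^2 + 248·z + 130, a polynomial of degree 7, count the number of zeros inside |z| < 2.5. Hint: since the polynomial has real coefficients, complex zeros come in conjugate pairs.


The zeros of p are: (-2 + 3i), (-2 - 3i), (1 + 2i), (1 - 2i), -1, (-1 + 1i), (-1 - 1i).
Their magnitudes are: 3.606, 3.606, 2.236, 2.236, 1, 1.414, 1.414.
Zeros with |z| < R = 2.5: (1 + 2i), (1 - 2i), -1, (-1 + 1i), (-1 - 1i).
Count = 5.
By the argument principle, (1/2πi) ∮_{|z|=R} p'(z)/p(z) dz equals exactly this count.

Number of zeros inside |z| < 2.5: 5.


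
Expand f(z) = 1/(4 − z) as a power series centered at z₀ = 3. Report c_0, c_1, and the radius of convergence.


Let w = z − z₀, so z = z₀ + w.
Then 4 − z = 4 − (z₀ + w) = (4 − z₀) − w = 1 − w.
f(z) = 1/(1 − w) = (1/(1)) · 1/(1 − w/(1)) = Σ_{n≥0} w^n / (1)^(n+1).
So c_n = 1/(1)^(n+1):
  c_0 = 1/(1)^1 = 1.
  c_1 = 1/(1)^2 = 1.
The series is valid for |w/d| < 1, i.e. |z − z₀| < |d|.
Radius of convergence: R = |4 − z₀| = |1| = 1 (distance from z₀ to the singularity z = 4).

c_0 = 1, c_1 = 1; R = 1.


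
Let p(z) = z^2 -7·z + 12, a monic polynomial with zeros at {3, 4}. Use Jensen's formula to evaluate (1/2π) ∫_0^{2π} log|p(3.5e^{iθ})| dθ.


Zeros: 3, 4; r = 3.5.
Inside |z| < r: 3. Outside (|z| ≥ r): 4.
p(0) = 12, so log|p(0)| = log(12) = 2.4849.
Apply Jensen: I(r) = log|p(0)| + Σ_k log(r/|z_k|), summed over zeros inside |z| < r.
  log(r/|z_k|) for z_k = 3: log(3.5/3) = 0.1542
  Outside zeros (4) contribute nothing to the Jensen sum.
Sum over inside zeros: 0.1542.
I(r) = log|p(0)| + (inside sum) = 2.4849 + 0.1542 = 2.6391.
Note: since some zeros are outside |z| ≤ r, the simplified n·log(r) form does NOT apply — only the inside zeros contribute.

I(r) ≈ 2.6391.


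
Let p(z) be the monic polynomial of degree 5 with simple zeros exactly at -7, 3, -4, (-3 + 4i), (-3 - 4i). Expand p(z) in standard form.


The polynomial is p(z) = ∏_{α ∈ S} (z − α), where S = {-7, 3, -4, (-3 + 4i), (-3 - 4i)}.
Expanding the product yields: p(z) = z^5 + 14·z^4 + 68·z^3 + 86·z^2 -629·z -2100.
Note conjugate pairs combine to real quadratics: (z − (-3+4i))(z − (-3−4i)) = z² + 6z + 25.
The resulting polynomial has degree 5 and real coefficients as required.

p(z) = z^5 + 14·z^4 + 68·z^3 + 86·z^2 -629·z -2100.


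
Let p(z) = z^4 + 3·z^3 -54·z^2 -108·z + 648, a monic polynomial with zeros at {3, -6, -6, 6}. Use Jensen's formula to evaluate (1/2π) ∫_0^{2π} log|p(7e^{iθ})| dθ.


Zeros: -6, -6, 3, 6; r = 7.
Inside |z| < r: -6, -6, 3, 6. Outside (|z| ≥ r): ∅.
p(0) = 648, so log|p(0)| = log(648) = 6.4739.
Apply Jensen: I(r) = log|p(0)| + Σ_k log(r/|z_k|), summed over zeros inside |z| < r.
  log(r/|z_k|) for z_k = 3: log(7/3) = 0.8473
  log(r/|z_k|) for z_k = -6: log(7/6) = 0.1542
  log(r/|z_k|) for z_k = -6: log(7/6) = 0.1542
  log(r/|z_k|) for z_k = 6: log(7/6) = 0.1542
Sum over inside zeros: 1.3097.
I(r) = log|p(0)| + (inside sum) = 6.4739 + 1.3097 = 7.7836.
Closed form (all zeros inside, monic): I(r) = n·log(r) = 4·log(7) = 7.7836. ✓

I(r) ≈ 7.7836.


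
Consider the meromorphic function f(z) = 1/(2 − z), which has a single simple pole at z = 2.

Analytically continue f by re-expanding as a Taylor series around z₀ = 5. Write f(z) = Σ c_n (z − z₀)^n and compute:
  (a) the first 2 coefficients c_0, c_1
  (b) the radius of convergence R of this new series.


Let w = z − z₀, so z = z₀ + w.
Then 2 − z = 2 − (z₀ + w) = (2 − z₀) − w = -3 − w.
f(z) = 1/(-3 − w) = (1/(-3)) · 1/(1 − w/(-3)) = Σ_{n≥0} w^n / (-3)^(n+1).
So c_n = 1/(-3)^(n+1):
  c_0 = 1/(-3)^1 = -1/3.
  c_1 = 1/(-3)^2 = 1/9.
The series is valid for |w/d| < 1, i.e. |z − z₀| < |d|.
Radius of convergence: R = |2 − z₀| = |-3| = 3 (distance from z₀ to the singularity z = 2).

c_0 = -1/3, c_1 = 1/9; R = 3.


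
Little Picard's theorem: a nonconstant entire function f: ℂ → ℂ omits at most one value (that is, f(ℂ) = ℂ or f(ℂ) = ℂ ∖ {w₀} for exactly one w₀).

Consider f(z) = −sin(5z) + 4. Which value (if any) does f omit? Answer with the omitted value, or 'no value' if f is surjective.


Little Picard bounds the complement of f(ℂ) to at most one point.
sin is entire and surjective onto ℂ: for every w ∈ ℂ, sin(ζ) = w has a solution ζ ∈ ℂ (e.g., via the complex inverse arcsin). With ζ = 5z this gives z = ζ/(5). Then -1·sin(5z) takes every value in -1·ℂ = ℂ, and adding 4 is a bijection of ℂ. So f is surjective and omits no value. (Note: only on the real line is sin bounded by [−1, 1].)

Omitted value: no value.


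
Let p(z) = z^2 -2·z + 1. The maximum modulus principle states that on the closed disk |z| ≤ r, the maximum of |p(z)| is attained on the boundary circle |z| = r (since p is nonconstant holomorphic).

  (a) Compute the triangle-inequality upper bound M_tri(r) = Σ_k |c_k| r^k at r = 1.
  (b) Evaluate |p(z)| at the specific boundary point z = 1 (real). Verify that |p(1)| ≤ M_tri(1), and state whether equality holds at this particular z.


Coefficients: c_0 = 1, c_1 = -2, c_2 = 1. Radius r = 1.
Part (a). Triangle bound: M_tri(r) = Σ_k |c_k| r^k
  = |1|·1^0 + |-2|·1^1 + |1|·1^2
  = 1 + 2 + 1 = 4.
This bounds M(r) := max_{|z|=r} |p(z)| from above; equality holds iff all terms c_k z^k can be made to align in phase at a single z on |z|=r.
Part (b). At z = 1 (real, on the circle |z| = r):
  p(1) = (1)·1^0 + (-2)·1^1 + (1)·1^2 = 0.
  |p(1)| = 0.
Check: |p(1)| = 0 ≤ 4 = M_tri(1). ✓ Equality does not hold at z = 1 (the coefficients have mixed signs, so the terms do not all align in phase there).

M_tri(1) = 4; |p(1)| = 0; equality at z=1: no.


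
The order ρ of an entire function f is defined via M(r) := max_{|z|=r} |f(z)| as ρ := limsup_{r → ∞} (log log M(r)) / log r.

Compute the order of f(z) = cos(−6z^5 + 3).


Write cos(w) = (e^{iw} ± e^{−iw})/(2 or 2i), so |cos(w)| ≤ e^{|w|}. With w = −6z^5 + 3, |w| ≤ 6r^5 + 3 on |z|=r, giving M(r) ≤ e^{6r^5 + 3} and ρ ≤ 5. For the lower bound, choose z on |z|=r with -6z^5 purely imaginary of modulus 6r^5; then |cos(−6z^5 + 3)| grows like e^{6r^5}/2, so ρ ≥ 5. Hence ρ = 5.
Therefore ρ = 5.

Order ρ = 5.


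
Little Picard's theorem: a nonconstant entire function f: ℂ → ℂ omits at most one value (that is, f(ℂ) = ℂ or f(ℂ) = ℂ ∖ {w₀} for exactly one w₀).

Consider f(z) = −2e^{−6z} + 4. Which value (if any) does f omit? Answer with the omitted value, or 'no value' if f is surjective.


Little Picard bounds the complement of f(ℂ) to at most one point.
e^{−6z} is never zero on ℂ, so -2·e^{−6z} takes every value in ℂ ∖ {0}. Adding 4 shifts the range to ℂ ∖ {4}. Thus f omits exactly the value 4.

Omitted value: 4.


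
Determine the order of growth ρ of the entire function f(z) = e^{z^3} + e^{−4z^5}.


Each summand is entire of order 3 and 5 respectively (as in the single-exponential case). The order of a sum is at most the max of the orders, so ρ ≤ 5. For the lower bound: on |z|=r choose arg z so that -4z^5 is real positive; then |e^{-4z^5}| = e^{4r^5} while |e^{1z^3}| ≤ e^{1r^3} = o(e^{4r^5}). So |f| ≥ e^{4r^5}(1 − o(1)) and ρ ≥ 5. Hence ρ = max(3, 5) = 5.
Therefore ρ = 5.

Order ρ = 5.


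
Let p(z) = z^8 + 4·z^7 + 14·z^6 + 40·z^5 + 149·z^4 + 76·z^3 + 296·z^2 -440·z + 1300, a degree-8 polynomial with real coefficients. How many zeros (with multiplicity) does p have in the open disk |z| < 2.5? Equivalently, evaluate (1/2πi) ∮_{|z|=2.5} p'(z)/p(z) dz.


The zeros of p are: (1 + 1i), (1 - 1i), (-3 + 2i), (-3 - 2i), (1 + 3i), (1 - 3i), (-1 + 2i), (-1 - 2i).
Their magnitudes are: 1.414, 1.414, 3.606, 3.606, 3.162, 3.162, 2.236, 2.236.
Zeros with |z| < R = 2.5: (1 + 1i), (1 - 1i), (-1 + 2i), (-1 - 2i).
Count = 4.
By the argument principle, (1/2πi) ∮_{|z|=R} p'(z)/p(z) dz equals exactly this count.

Number of zeros inside |z| < 2.5: 4.


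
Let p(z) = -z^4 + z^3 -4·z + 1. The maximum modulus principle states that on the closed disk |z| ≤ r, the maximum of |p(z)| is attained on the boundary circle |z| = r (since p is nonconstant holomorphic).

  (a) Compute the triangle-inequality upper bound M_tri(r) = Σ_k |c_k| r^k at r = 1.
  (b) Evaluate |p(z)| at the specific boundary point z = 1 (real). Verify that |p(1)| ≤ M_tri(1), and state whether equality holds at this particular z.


Coefficients: c_0 = 1, c_1 = -4, c_2 = 0, c_3 = 1, c_4 = -1. Radius r = 1.
Part (a). Triangle bound: M_tri(r) = Σ_k |c_k| r^k
  = |1|·1^0 + |-4|·1^1 + |0|·1^2 + |1|·1^3 + |-1|·1^4
  = 1 + 4 + 0 + 1 + 1 = 7.
This bounds M(r) := max_{|z|=r} |p(z)| from above; equality holds iff all terms c_k z^k can be made to align in phase at a single z on |z|=r.
Part (b). At z = 1 (real, on the circle |z| = r):
  p(1) = (1)·1^0 + (-4)·1^1 + (0)·1^2 + (1)·1^3 + (-1)·1^4 = -3.
  |p(1)| = 3.
Check: |p(1)| = 3 ≤ 7 = M_tri(1). ✓ Equality does not hold at z = 1 (the coefficients have mixed signs, so the terms do not all align in phase there).

M_tri(1) = 7; |p(1)| = 3; equality at z=1: no.


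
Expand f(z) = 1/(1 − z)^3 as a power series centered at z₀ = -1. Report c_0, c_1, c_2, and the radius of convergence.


Let w = z − z₀, so z = z₀ + w.
Then 1 − z = 1 − (z₀ + w) = (1 − z₀) − w = 2 − w.
f(z) = 1/(2 − w)^3 = (1/(2)^3) · (1 − w/(2))^{−3}.
By the binomial series (1−u)^{−3} = Σ_{n≥0} C(n+2, 2) u^n for |u|<1, with u = w/(2):
  c_n = C(n+2, 2) / (2)^(n+3).
  c_0 = 1/(2)^3 = 1/8.
  c_1 = 3/(2)^4 = 3/16.
  c_2 = 6/(2)^5 = 3/16.
The series is valid for |w/d| < 1, i.e. |z − z₀| < |d|.
Radius of convergence: R = |1 − z₀| = |2| = 2 (distance from z₀ to the singularity z = 1).

c_0 = 1/8, c_1 = 3/16, c_2 = 3/16; R = 2.


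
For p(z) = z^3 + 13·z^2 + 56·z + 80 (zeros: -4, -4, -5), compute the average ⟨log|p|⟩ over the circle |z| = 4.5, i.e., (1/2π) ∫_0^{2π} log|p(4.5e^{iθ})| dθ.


Zeros: -5, -4, -4; r = 4.5.
Inside |z| < r: -4, -4. Outside (|z| ≥ r): -5.
p(0) = 80, so log|p(0)| = log(80) = 4.3820.
Apply Jensen: I(r) = log|p(0)| + Σ_k log(r/|z_k|), summed over zeros inside |z| < r.
  log(r/|z_k|) for z_k = -4: log(4.5/4) = 0.1178
  log(r/|z_k|) for z_k = -4: log(4.5/4) = 0.1178
  Outside zeros (-5) contribute nothing to the Jensen sum.
Sum over inside zeros: 0.2356.
I(r) = log|p(0)| + (inside sum) = 4.3820 + 0.2356 = 4.6176.
Note: since some zeros are outside |z| ≤ r, the simplified n·log(r) form does NOT apply — only the inside zeros contribute.

I(r) ≈ 4.6176.


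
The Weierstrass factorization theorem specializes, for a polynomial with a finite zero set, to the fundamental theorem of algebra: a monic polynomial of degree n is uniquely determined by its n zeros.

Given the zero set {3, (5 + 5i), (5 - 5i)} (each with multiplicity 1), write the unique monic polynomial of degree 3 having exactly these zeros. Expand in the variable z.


The polynomial is p(z) = ∏_{α ∈ S} (z − α), where S = {3, (5 + 5i), (5 - 5i)}.
Expanding the product yields: p(z) = z^3 -13·z^2 + 80·z -150.
Note conjugate pairs combine to real quadratics: (z − (5+5i))(z − (5−5i)) = z² − 10z + 50.
The resulting polynomial has degree 3 and real coefficients as required.

p(z) = z^3 -13·z^2 + 80·z -150.


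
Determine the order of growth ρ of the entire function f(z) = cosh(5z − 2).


cosh(w) is a linear combination of e^{iw} and e^{−iw} (or e^w, e^{−w} in the hyperbolic case), so |cosh(w)| ≤ e^{|w|}. With w = 5z − 2, |w| ≤ 5|z| + 2 = 5r + 2 on |z| = r, giving M(r) ≤ e^{5r + 2}, so ρ ≤ 1. On a suitable ray (z = it for sin/cos; z = t for sinh/cosh, t real → ∞), |cosh(5z − 2)| grows like e^{5|t|}/2, so ρ ≥ 1. Hence ρ = 1.
Therefore ρ = 1.

Order ρ = 1.


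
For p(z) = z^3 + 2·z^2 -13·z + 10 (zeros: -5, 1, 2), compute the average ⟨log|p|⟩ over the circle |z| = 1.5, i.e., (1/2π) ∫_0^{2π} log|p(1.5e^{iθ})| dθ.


Zeros: -5, 1, 2; r = 1.5.
Inside |z| < r: 1. Outside (|z| ≥ r): -5, 2.
p(0) = 10, so log|p(0)| = log(10) = 2.3026.
Apply Jensen: I(r) = log|p(0)| + Σ_k log(r/|z_k|), summed over zeros inside |z| < r.
  log(r/|z_k|) for z_k = 1: log(1.5/1) = 0.4055
  Outside zeros (-5, 2) contribute nothing to the Jensen sum.
Sum over inside zeros: 0.4055.
I(r) = log|p(0)| + (inside sum) = 2.3026 + 0.4055 = 2.7081.
Note: since some zeros are outside |z| ≤ r, the simplified n·log(r) form does NOT apply — only the inside zeros contribute.

I(r) ≈ 2.7081.


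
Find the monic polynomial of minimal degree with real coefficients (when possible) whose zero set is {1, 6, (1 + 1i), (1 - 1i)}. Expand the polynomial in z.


The polynomial is p(z) = ∏_{α ∈ S} (z − α), where S = {1, 6, (1 + 1i), (1 - 1i)}.
Expanding the product yields: p(z) = z^4 -9·z^3 + 22·z^2 -26·z + 12.
Note conjugate pairs combine to real quadratics: (z − (1+1i))(z − (1−1i)) = z² − 2z + 2.
The resulting polynomial has degree 4 and real coefficients as required.

p(z) = z^4 -9·z^3 + 22·z^2 -26·z + 12.
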